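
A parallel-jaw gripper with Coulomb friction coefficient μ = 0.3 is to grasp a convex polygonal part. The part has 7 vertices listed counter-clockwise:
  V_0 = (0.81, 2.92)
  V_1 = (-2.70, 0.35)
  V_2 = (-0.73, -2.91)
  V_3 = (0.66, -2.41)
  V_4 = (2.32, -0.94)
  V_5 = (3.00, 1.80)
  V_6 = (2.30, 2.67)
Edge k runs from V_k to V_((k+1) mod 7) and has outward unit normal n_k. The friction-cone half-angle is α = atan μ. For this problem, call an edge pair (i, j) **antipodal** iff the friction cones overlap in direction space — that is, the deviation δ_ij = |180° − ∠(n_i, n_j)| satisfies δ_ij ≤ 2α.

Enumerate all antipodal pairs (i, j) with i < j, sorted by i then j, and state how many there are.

count = 4; pairs: (0,2), (0,3), (1,5), (2,6)

α = atan 0.3 = 16.70°;  2α = 33.40°
n_0 = (-0.5908, +0.8068)
n_1 = (-0.8559, -0.5172)
n_2 = (+0.3385, -0.9410)
n_3 = (+0.6630, -0.7487)
n_4 = (+0.9706, -0.2409)
n_5 = (+0.7791, +0.6269)
n_6 = (+0.1655, +0.9862)
  (0,1): δ = 95.07°  ·
  (0,2): δ = 16.43°  ✓
  (0,3): δ = 5.31°  ✓
  (0,4): δ = 39.85°  ·
  (0,5): δ = 92.61°  ·
  (0,6): δ = 134.26°  ·
  (1,2): δ = 101.36°  ·
  (1,3): δ = 79.62°  ·
  (1,4): δ = 45.08°  ·
  (1,5): δ = 7.68°  ✓
  (1,6): δ = 49.33°  ·
  (2,3): δ = 158.26°  ·
  (2,4): δ = 123.72°  ·
  (2,5): δ = 70.96°  ·
  (2,6): δ = 29.31°  ✓
  (3,4): δ = 145.46°  ·
  (3,5): δ = 92.71°  ·
  (3,6): δ = 51.05°  ·
  (4,5): δ = 127.24°  ·
  (4,6): δ = 85.59°  ·
  (5,6): δ = 138.34°  ·
antipodal pairs: 4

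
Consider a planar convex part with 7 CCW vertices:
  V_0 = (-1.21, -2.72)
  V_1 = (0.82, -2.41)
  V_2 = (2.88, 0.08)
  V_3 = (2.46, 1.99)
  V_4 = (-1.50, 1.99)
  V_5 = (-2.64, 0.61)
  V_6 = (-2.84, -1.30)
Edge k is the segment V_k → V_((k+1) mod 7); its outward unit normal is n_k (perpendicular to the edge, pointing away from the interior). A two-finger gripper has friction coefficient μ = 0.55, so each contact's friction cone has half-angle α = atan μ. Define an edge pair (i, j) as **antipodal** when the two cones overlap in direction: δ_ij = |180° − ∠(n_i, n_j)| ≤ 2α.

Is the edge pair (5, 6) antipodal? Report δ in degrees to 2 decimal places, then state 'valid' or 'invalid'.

δ = 125.08°, invalid

α = atan 0.55 = 28.81°;  2α = 57.62°
edge 5: e_5 = (-0.20, -1.91);  n_5 = (-0.9946, +0.1041)
edge 6: e_6 = (+1.63, -1.42);  n_6 = (-0.6569, -0.7540)
∠(n_5, n_6) = 54.92°
δ = |180° − 54.92°| = 125.08°
125.08° > 2α = 57.62°  →  invalid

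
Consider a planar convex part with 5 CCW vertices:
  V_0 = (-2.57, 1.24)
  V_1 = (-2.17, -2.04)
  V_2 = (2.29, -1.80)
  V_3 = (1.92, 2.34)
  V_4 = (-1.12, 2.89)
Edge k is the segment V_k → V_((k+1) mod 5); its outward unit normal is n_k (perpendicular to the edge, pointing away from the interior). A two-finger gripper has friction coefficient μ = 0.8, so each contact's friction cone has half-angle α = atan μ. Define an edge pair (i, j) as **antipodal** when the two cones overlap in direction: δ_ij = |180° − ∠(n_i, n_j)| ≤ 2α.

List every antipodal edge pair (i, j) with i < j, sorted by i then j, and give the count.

count = 5; pairs: (0,2), (0,3), (1,3), (1,4), (2,4)

α = atan 0.8 = 38.66°;  2α = 77.32°
n_0 = (-0.9926, -0.1211)
n_1 = (+0.0537, -0.9986)
n_2 = (+0.9960, +0.0890)
n_3 = (+0.1780, +0.9840)
n_4 = (-0.7512, +0.6601)
  (0,1): δ = 93.87°  ·
  (0,2): δ = 1.85°  ✓
  (0,3): δ = 72.79°  ✓
  (0,4): δ = 131.74°  ·
  (1,2): δ = 87.97°  ·
  (1,3): δ = 13.34°  ✓
  (1,4): δ = 45.61°  ✓
  (2,3): δ = 105.36°  ·
  (2,4): δ = 46.42°  ✓
  (3,4): δ = 121.05°  ·
antipodal pairs: 5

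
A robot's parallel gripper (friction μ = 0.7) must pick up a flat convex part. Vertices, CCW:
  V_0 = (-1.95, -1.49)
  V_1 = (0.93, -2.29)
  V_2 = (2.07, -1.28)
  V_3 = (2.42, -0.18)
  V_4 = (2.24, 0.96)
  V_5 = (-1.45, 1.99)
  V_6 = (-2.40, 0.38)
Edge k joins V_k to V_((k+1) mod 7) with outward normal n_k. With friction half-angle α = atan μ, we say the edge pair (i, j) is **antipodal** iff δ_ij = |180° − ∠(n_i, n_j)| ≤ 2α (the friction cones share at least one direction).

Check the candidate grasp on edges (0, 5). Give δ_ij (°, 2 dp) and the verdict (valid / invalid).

δ = 74.98°, invalid

α = atan 0.7 = 34.99°;  2α = 69.98°
edge 0: e_0 = (+2.88, -0.80);  n_0 = (-0.2676, -0.9635)
edge 5: e_5 = (-0.95, -1.61);  n_5 = (-0.8612, +0.5082)
∠(n_0, n_5) = 105.02°
δ = |180° − 105.02°| = 74.98°
74.98° > 2α = 69.98°  →  invalid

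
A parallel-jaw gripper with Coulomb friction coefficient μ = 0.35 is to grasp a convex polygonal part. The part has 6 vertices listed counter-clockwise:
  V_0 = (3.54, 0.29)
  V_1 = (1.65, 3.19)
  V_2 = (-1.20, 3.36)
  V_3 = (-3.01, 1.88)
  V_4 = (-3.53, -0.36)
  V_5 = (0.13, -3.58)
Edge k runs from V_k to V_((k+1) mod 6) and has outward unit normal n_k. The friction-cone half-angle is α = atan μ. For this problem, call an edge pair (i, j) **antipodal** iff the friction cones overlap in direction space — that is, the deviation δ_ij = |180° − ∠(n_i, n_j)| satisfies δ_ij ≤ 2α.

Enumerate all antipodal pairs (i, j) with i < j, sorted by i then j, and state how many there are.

α = atan 0.35 = 19.29°;  2α = 38.58°
n_0 = (+0.8378, +0.5460)
n_1 = (+0.0595, +0.9982)
n_2 = (-0.6330, +0.7741)
n_3 = (-0.9741, +0.2261)
n_4 = (-0.6605, -0.7508)
n_5 = (+0.7503, -0.6611)
  (0,1): δ = 126.51°  ·
  (0,2): δ = 83.82°  ·
  (0,3): δ = 46.16°  ·
  (0,4): δ = 15.57°  ✓
  (0,5): δ = 105.52°  ·
  (1,2): δ = 137.31°  ·
  (1,3): δ = 99.66°  ·
  (1,4): δ = 37.93°  ✓
  (1,5): δ = 52.03°  ·
  (2,3): δ = 142.34°  ·
  (2,4): δ = 80.61°  ·
  (2,5): δ = 9.34°  ✓
  (3,4): δ = 118.27°  ·
  (3,5): δ = 28.32°  ✓
  (4,5): δ = 90.04°  ·
antipodal pairs: 4

count = 4; pairs: (0,4), (1,4), (2,5), (3,5)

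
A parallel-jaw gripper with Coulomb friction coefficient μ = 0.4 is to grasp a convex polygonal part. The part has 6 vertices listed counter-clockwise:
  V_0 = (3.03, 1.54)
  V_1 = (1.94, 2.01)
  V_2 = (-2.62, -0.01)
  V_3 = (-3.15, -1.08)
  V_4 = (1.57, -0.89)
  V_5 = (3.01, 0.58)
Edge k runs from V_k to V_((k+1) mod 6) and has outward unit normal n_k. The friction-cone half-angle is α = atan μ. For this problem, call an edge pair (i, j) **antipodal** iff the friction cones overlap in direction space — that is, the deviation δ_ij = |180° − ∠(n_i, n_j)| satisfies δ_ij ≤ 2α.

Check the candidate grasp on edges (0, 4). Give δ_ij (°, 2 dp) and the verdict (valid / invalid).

α = atan 0.4 = 21.80°;  2α = 43.60°
edge 0: e_0 = (-1.09, +0.47);  n_0 = (+0.3960, +0.9183)
edge 4: e_4 = (+1.44, +1.47);  n_4 = (+0.7144, -0.6998)
∠(n_0, n_4) = 111.08°
δ = |180° − 111.08°| = 68.92°
68.92° > 2α = 43.60°  →  invalid

δ = 68.92°, invalid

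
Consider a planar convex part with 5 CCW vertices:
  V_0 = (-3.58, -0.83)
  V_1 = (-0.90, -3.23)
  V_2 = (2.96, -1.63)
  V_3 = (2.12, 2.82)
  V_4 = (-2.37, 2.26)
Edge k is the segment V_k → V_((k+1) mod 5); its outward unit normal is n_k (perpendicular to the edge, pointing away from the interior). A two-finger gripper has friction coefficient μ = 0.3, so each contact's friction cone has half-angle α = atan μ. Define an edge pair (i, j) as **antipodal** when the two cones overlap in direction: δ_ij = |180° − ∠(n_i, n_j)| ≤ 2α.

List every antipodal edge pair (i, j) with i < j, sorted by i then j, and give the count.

α = atan 0.3 = 16.70°;  2α = 33.40°
n_0 = (-0.6671, -0.7450)
n_1 = (+0.3829, -0.9238)
n_2 = (+0.9826, +0.1855)
n_3 = (-0.1238, +0.9923)
n_4 = (-0.9312, +0.3646)
  (0,1): δ = 115.64°  ·
  (0,2): δ = 37.47°  ·
  (0,3): δ = 48.95°  ·
  (0,4): δ = 110.46°  ·
  (1,2): δ = 101.82°  ·
  (1,3): δ = 15.41°  ✓
  (1,4): δ = 46.10°  ·
  (2,3): δ = 93.58°  ·
  (2,4): δ = 32.07°  ✓
  (3,4): δ = 118.49°  ·
antipodal pairs: 2

count = 2; pairs: (1,3), (2,4)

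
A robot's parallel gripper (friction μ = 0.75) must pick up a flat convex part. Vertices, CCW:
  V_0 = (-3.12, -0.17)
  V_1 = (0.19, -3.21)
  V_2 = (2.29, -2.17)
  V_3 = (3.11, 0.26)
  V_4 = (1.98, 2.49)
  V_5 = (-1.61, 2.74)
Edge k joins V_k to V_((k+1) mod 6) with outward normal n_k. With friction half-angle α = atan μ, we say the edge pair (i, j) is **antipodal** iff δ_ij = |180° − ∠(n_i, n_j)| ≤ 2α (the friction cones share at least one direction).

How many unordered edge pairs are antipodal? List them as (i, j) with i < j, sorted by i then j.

α = atan 0.75 = 36.87°;  2α = 73.74°
n_0 = (-0.6764, -0.7365)
n_1 = (+0.4438, -0.8961)
n_2 = (+0.9475, -0.3197)
n_3 = (+0.8920, +0.4520)
n_4 = (+0.0695, +0.9976)
n_5 = (-0.8876, +0.4606)
  (0,1): δ = 111.09°  ·
  (0,2): δ = 66.08°  ✓
  (0,3): δ = 20.56°  ✓
  (0,4): δ = 38.58°  ✓
  (0,5): δ = 105.14°  ·
  (1,2): δ = 134.99°  ·
  (1,3): δ = 89.47°  ·
  (1,4): δ = 30.33°  ✓
  (1,5): δ = 36.23°  ✓
  (2,3): δ = 134.48°  ·
  (2,4): δ = 75.34°  ·
  (2,5): δ = 8.78°  ✓
  (3,4): δ = 120.86°  ·
  (3,5): δ = 54.30°  ✓
  (4,5): δ = 113.44°  ·
antipodal pairs: 7

count = 7; pairs: (0,2), (0,3), (0,4), (1,4), (1,5), (2,5), (3,5)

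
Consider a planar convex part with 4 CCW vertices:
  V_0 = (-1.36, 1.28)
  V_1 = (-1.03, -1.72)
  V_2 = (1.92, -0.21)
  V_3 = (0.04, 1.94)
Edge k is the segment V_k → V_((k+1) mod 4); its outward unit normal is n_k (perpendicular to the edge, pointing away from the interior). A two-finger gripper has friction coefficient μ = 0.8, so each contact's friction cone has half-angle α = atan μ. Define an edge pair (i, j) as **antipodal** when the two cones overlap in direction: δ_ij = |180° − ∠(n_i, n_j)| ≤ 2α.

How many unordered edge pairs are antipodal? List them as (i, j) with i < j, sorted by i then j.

α = atan 0.8 = 38.66°;  2α = 77.32°
n_0 = (-0.9940, -0.1093)
n_1 = (+0.4556, -0.8902)
n_2 = (+0.7528, +0.6583)
n_3 = (-0.4264, +0.9045)
  (0,1): δ = 69.17°  ✓
  (0,2): δ = 34.89°  ✓
  (0,3): δ = 108.96°  ·
  (1,2): δ = 75.94°  ✓
  (1,3): δ = 1.87°  ✓
  (2,3): δ = 105.93°  ·
antipodal pairs: 4

count = 4; pairs: (0,1), (0,2), (1,2), (1,3)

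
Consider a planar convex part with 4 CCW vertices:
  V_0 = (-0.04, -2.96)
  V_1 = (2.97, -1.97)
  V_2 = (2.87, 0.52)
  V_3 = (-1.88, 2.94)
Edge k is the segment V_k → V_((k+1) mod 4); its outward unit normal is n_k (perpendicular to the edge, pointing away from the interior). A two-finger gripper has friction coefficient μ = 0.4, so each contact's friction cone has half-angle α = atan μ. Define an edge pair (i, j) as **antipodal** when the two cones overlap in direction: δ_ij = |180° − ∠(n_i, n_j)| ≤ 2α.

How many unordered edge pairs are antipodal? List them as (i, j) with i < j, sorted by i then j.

count = 1; pairs: (1,3)

α = atan 0.4 = 21.80°;  2α = 43.60°
n_0 = (+0.3124, -0.9499)
n_1 = (+0.9992, +0.0401)
n_2 = (+0.4540, +0.8910)
n_3 = (-0.9547, -0.2977)
  (0,1): δ = 105.91°  ·
  (0,2): δ = 45.20°  ·
  (0,3): δ = 89.11°  ·
  (1,2): δ = 119.30°  ·
  (1,3): δ = 15.02°  ✓
  (2,3): δ = 45.68°  ·
antipodal pairs: 1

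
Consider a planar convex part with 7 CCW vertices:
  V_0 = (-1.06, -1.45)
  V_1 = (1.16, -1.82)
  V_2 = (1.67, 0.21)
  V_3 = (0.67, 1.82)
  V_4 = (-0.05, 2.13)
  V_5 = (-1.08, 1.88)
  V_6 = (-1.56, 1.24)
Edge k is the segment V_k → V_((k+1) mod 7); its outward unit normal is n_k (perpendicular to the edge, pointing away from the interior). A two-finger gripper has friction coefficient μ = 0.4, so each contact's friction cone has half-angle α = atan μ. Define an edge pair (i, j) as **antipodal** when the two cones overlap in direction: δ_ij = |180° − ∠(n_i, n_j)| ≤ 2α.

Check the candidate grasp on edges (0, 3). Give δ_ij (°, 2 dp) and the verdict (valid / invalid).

α = atan 0.4 = 21.80°;  2α = 43.60°
edge 0: e_0 = (+2.22, -0.37);  n_0 = (-0.1644, -0.9864)
edge 3: e_3 = (-0.72, +0.31);  n_3 = (+0.3955, +0.9185)
∠(n_0, n_3) = 166.17°
δ = |180° − 166.17°| = 13.83°
13.83° ≤ 2α = 43.60°  →  valid

δ = 13.83°, valid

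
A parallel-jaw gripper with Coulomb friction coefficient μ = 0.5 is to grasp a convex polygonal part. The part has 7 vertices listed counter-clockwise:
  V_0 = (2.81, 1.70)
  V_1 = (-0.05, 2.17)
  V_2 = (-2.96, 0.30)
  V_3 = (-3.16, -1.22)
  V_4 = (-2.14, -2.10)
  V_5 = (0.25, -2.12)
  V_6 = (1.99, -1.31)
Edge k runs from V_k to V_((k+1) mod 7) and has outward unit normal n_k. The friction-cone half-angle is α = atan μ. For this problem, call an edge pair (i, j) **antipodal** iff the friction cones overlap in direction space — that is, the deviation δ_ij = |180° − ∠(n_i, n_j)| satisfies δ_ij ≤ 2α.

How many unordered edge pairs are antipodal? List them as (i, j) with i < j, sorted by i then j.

count = 7; pairs: (0,3), (0,4), (0,5), (1,4), (1,5), (1,6), (2,6)

α = atan 0.5 = 26.57°;  2α = 53.13°
n_0 = (+0.1622, +0.9868)
n_1 = (-0.5406, +0.8413)
n_2 = (-0.9915, +0.1305)
n_3 = (-0.6532, -0.7572)
n_4 = (-0.0084, -1.0000)
n_5 = (+0.4220, -0.9066)
n_6 = (+0.9648, -0.2628)
  (0,1): δ = 137.94°  ·
  (0,2): δ = 88.16°  ·
  (0,3): δ = 31.45°  ✓
  (0,4): δ = 8.85°  ✓
  (0,5): δ = 34.30°  ✓
  (0,6): δ = 84.09°  ·
  (1,2): δ = 130.22°  ·
  (1,3): δ = 73.51°  ·
  (1,4): δ = 33.20°  ✓
  (1,5): δ = 7.76°  ✓
  (1,6): δ = 42.04°  ✓
  (2,3): δ = 123.29°  ·
  (2,4): δ = 82.98°  ·
  (2,5): δ = 57.54°  ·
  (2,6): δ = 7.74°  ✓
  (3,4): δ = 139.69°  ·
  (3,5): δ = 114.25°  ·
  (3,6): δ = 64.45°  ·
  (4,5): δ = 154.56°  ·
  (4,6): δ = 104.76°  ·
  (5,6): δ = 130.20°  ·
antipodal pairs: 7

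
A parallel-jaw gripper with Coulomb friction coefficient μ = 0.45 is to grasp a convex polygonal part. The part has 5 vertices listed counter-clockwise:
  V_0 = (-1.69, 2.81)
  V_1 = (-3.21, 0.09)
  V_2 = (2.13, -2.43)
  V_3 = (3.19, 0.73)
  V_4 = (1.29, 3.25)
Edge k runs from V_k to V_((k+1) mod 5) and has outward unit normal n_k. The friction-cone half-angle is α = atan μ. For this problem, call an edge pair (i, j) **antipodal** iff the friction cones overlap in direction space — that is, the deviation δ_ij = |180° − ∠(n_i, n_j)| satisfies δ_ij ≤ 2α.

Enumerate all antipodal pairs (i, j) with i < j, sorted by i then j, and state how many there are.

count = 3; pairs: (0,2), (1,3), (1,4)

α = atan 0.45 = 24.23°;  2α = 48.46°
n_0 = (-0.8729, +0.4878)
n_1 = (-0.4268, -0.9044)
n_2 = (+0.9481, -0.3180)
n_3 = (+0.7985, +0.6020)
n_4 = (-0.1461, +0.9893)
  (0,1): δ = 86.07°  ·
  (0,2): δ = 10.65°  ✓
  (0,3): δ = 66.21°  ·
  (0,4): δ = 127.60°  ·
  (1,2): δ = 83.28°  ·
  (1,3): δ = 27.72°  ✓
  (1,4): δ = 33.66°  ✓
  (2,3): δ = 124.44°  ·
  (2,4): δ = 63.06°  ·
  (3,4): δ = 118.62°  ·
antipodal pairs: 3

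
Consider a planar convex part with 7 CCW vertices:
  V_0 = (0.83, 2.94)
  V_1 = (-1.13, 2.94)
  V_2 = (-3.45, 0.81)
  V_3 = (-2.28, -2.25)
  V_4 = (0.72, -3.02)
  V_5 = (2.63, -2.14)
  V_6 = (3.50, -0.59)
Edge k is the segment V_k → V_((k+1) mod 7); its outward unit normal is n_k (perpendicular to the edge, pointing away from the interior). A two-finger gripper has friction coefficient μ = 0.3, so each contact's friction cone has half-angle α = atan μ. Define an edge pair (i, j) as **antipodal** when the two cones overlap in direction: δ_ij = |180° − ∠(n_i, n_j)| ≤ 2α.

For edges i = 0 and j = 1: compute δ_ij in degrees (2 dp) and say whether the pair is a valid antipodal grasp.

δ = 137.44°, invalid

α = atan 0.3 = 16.70°;  2α = 33.40°
edge 0: e_0 = (-1.96, +0.00);  n_0 = (+0.0000, +1.0000)
edge 1: e_1 = (-2.32, -2.13);  n_1 = (-0.6763, +0.7366)
∠(n_0, n_1) = 42.56°
δ = |180° − 42.56°| = 137.44°
137.44° > 2α = 33.40°  →  invalid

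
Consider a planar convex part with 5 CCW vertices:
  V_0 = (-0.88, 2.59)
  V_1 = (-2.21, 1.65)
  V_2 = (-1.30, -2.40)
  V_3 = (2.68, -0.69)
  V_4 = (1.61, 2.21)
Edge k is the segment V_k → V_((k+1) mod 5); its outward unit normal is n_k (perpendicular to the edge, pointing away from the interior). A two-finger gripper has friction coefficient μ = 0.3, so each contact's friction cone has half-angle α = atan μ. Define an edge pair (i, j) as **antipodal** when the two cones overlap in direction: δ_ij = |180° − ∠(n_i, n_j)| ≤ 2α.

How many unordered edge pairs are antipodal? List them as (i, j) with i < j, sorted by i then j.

α = atan 0.3 = 16.70°;  2α = 33.40°
n_0 = (-0.5772, +0.8166)
n_1 = (-0.9757, -0.2192)
n_2 = (+0.3948, -0.9188)
n_3 = (+0.9382, +0.3462)
n_4 = (+0.1509, +0.9886)
  (0,1): δ = 112.59°  ·
  (0,2): δ = 12.00°  ✓
  (0,3): δ = 75.00°  ·
  (0,4): δ = 136.07°  ·
  (1,2): δ = 79.41°  ·
  (1,3): δ = 7.59°  ✓
  (1,4): δ = 68.66°  ·
  (2,3): δ = 93.00°  ·
  (2,4): δ = 31.93°  ✓
  (3,4): δ = 118.93°  ·
antipodal pairs: 3

count = 3; pairs: (0,2), (1,3), (2,4)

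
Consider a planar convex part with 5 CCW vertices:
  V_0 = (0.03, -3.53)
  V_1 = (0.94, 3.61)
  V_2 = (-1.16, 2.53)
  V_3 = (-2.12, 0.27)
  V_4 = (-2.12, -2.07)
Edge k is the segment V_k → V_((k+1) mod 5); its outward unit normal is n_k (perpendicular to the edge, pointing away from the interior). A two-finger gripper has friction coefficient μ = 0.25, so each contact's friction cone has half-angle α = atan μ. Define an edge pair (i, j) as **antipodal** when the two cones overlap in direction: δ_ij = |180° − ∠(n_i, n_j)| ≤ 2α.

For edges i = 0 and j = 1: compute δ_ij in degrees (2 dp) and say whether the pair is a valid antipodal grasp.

α = atan 0.25 = 14.04°;  2α = 28.07°
edge 0: e_0 = (+0.91, +7.14);  n_0 = (+0.9920, -0.1264)
edge 1: e_1 = (-2.10, -1.08);  n_1 = (-0.4573, +0.8893)
∠(n_0, n_1) = 124.48°
δ = |180° − 124.48°| = 55.52°
55.52° > 2α = 28.07°  →  invalid

δ = 55.52°, invalid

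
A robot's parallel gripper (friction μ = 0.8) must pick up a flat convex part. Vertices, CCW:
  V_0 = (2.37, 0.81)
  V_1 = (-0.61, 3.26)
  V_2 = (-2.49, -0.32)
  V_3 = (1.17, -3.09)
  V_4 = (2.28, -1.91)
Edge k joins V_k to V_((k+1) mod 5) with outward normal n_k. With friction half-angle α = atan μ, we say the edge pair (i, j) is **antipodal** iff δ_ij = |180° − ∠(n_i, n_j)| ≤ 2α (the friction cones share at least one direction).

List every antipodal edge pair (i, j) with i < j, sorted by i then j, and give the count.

α = atan 0.8 = 38.66°;  2α = 77.32°
n_0 = (+0.6351, +0.7725)
n_1 = (-0.8853, +0.4649)
n_2 = (-0.6035, -0.7974)
n_3 = (+0.7284, -0.6852)
n_4 = (+0.9995, -0.0331)
  (0,1): δ = 78.28°  ·
  (0,2): δ = 2.31°  ✓
  (0,3): δ = 86.18°  ·
  (0,4): δ = 127.53°  ·
  (1,2): δ = 99.41°  ·
  (1,3): δ = 15.54°  ✓
  (1,4): δ = 25.81°  ✓
  (2,3): δ = 96.13°  ·
  (2,4): δ = 54.78°  ✓
  (3,4): δ = 138.65°  ·
antipodal pairs: 4

count = 4; pairs: (0,2), (1,3), (1,4), (2,4)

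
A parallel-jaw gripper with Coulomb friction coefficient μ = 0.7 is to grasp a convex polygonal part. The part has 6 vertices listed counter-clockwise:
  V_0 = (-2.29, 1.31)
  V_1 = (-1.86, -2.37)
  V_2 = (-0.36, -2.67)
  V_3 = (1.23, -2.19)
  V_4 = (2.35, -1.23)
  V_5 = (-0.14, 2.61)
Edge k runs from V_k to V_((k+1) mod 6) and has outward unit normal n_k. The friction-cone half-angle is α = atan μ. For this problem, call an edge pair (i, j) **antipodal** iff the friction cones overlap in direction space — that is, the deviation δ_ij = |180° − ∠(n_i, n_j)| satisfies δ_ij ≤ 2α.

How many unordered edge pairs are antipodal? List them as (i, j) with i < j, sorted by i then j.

count = 6; pairs: (0,3), (0,4), (1,4), (1,5), (2,5), (3,5)

α = atan 0.7 = 34.99°;  2α = 69.98°
n_0 = (-0.9932, -0.1161)
n_1 = (-0.1961, -0.9806)
n_2 = (+0.2890, -0.9573)
n_3 = (+0.6508, -0.7593)
n_4 = (+0.8390, +0.5441)
n_5 = (-0.5174, +0.8557)
  (0,1): δ = 107.97°  ·
  (0,2): δ = 79.87°  ·
  (0,3): δ = 56.06°  ✓
  (0,4): δ = 26.30°  ✓
  (0,5): δ = 114.49°  ·
  (1,2): δ = 151.89°  ·
  (1,3): δ = 128.09°  ·
  (1,4): δ = 45.73°  ✓
  (1,5): δ = 42.47°  ✓
  (2,3): δ = 156.20°  ·
  (2,4): δ = 73.84°  ·
  (2,5): δ = 14.36°  ✓
  (3,4): δ = 97.64°  ·
  (3,5): δ = 9.44°  ✓
  (4,5): δ = 91.80°  ·
antipodal pairs: 6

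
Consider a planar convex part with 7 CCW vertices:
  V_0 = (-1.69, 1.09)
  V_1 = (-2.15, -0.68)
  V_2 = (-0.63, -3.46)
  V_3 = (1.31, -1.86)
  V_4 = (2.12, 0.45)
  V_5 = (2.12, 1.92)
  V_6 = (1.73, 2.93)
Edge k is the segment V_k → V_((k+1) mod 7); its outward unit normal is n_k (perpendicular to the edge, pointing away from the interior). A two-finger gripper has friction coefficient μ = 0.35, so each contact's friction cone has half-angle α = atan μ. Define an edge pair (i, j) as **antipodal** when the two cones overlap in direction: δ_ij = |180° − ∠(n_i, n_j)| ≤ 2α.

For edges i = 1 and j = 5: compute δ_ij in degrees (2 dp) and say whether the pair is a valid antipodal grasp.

α = atan 0.35 = 19.29°;  2α = 38.58°
edge 1: e_1 = (+1.52, -2.78);  n_1 = (-0.8774, -0.4797)
edge 5: e_5 = (-0.39, +1.01);  n_5 = (+0.9329, +0.3602)
∠(n_1, n_5) = 172.45°
δ = |180° − 172.45°| = 7.55°
7.55° ≤ 2α = 38.58°  →  valid

δ = 7.55°, valid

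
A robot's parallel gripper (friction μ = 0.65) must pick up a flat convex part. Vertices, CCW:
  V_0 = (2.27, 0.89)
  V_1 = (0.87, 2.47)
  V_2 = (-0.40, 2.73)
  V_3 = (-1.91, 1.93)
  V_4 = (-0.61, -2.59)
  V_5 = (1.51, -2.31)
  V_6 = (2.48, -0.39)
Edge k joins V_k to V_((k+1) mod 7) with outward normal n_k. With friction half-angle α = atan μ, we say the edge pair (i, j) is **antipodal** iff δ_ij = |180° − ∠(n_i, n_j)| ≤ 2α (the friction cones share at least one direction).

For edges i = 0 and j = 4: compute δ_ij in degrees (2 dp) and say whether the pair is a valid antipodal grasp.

α = atan 0.65 = 33.02°;  2α = 66.05°
edge 0: e_0 = (-1.40, +1.58);  n_0 = (+0.7485, +0.6632)
edge 4: e_4 = (+2.12, +0.28);  n_4 = (+0.1309, -0.9914)
∠(n_0, n_4) = 124.02°
δ = |180° − 124.02°| = 55.98°
55.98° ≤ 2α = 66.05°  →  valid

δ = 55.98°, valid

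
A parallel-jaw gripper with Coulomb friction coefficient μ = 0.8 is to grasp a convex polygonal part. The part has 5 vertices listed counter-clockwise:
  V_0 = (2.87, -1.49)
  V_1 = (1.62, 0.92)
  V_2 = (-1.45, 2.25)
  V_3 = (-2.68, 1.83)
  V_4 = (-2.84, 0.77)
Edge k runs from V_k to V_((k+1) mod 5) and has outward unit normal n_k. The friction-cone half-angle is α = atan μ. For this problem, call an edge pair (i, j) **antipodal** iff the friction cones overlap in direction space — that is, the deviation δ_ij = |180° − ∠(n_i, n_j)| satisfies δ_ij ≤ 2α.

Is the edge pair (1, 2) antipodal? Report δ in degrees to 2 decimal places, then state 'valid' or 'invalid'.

α = atan 0.8 = 38.66°;  2α = 77.32°
edge 1: e_1 = (-3.07, +1.33);  n_1 = (+0.3975, +0.9176)
edge 2: e_2 = (-1.23, -0.42);  n_2 = (-0.3231, +0.9463)
∠(n_1, n_2) = 42.28°
δ = |180° − 42.28°| = 137.72°
137.72° > 2α = 77.32°  →  invalid

δ = 137.72°, invalid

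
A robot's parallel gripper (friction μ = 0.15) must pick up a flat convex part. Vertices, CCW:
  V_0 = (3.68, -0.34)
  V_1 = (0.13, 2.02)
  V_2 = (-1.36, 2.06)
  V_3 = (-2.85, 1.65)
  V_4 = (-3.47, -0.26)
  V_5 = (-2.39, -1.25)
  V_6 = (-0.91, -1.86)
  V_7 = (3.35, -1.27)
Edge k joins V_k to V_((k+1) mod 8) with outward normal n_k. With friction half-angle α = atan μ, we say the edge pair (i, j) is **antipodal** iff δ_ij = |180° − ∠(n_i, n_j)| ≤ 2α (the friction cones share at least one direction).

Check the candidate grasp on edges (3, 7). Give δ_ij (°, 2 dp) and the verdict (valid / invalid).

δ = 1.55°, valid

α = atan 0.15 = 8.53°;  2α = 17.06°
edge 3: e_3 = (-0.62, -1.91);  n_3 = (-0.9511, +0.3087)
edge 7: e_7 = (+0.33, +0.93);  n_7 = (+0.9424, -0.3344)
∠(n_3, n_7) = 178.45°
δ = |180° − 178.45°| = 1.55°
1.55° ≤ 2α = 17.06°  →  valid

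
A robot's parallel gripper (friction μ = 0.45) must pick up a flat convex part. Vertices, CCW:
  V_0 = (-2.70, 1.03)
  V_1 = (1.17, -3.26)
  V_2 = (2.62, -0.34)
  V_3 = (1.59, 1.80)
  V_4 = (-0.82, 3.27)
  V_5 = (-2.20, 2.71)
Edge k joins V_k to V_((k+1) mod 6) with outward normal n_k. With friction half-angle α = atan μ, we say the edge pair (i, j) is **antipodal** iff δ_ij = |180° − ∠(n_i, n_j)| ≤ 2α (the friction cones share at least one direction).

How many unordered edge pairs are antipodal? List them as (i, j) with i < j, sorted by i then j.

α = atan 0.45 = 24.23°;  2α = 48.46°
n_0 = (-0.7425, -0.6698)
n_1 = (+0.8957, -0.4448)
n_2 = (+0.9011, +0.4337)
n_3 = (+0.5207, +0.8537)
n_4 = (-0.3760, +0.9266)
n_5 = (-0.9585, +0.2853)
  (0,1): δ = 68.46°  ·
  (0,2): δ = 16.35°  ✓
  (0,3): δ = 16.56°  ✓
  (0,4): δ = 70.03°  ·
  (0,5): δ = 121.37°  ·
  (1,2): δ = 127.89°  ·
  (1,3): δ = 94.97°  ·
  (1,4): δ = 41.50°  ✓
  (1,5): δ = 9.83°  ✓
  (2,3): δ = 147.08°  ·
  (2,4): δ = 93.61°  ·
  (2,5): δ = 42.28°  ✓
  (3,4): δ = 126.53°  ·
  (3,5): δ = 75.19°  ·
  (4,5): δ = 128.66°  ·
antipodal pairs: 5

count = 5; pairs: (0,2), (0,3), (1,4), (1,5), (2,5)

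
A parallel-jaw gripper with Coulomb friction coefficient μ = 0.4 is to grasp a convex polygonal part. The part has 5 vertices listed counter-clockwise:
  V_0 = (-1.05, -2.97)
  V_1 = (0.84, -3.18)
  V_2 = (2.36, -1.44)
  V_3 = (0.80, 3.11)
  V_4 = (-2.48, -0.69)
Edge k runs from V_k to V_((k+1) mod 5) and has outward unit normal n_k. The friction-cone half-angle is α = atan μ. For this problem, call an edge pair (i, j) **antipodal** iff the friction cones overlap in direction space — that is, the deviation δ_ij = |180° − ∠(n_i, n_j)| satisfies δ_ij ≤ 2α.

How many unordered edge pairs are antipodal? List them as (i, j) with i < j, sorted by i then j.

α = atan 0.4 = 21.80°;  2α = 43.60°
n_0 = (-0.1104, -0.9939)
n_1 = (+0.7531, -0.6579)
n_2 = (+0.9459, +0.3243)
n_3 = (-0.7570, +0.6534)
n_4 = (-0.8472, -0.5313)
  (0,1): δ = 124.80°  ·
  (0,2): δ = 64.74°  ·
  (0,3): δ = 55.54°  ·
  (0,4): δ = 128.44°  ·
  (1,2): δ = 119.94°  ·
  (1,3): δ = 0.34°  ✓
  (1,4): δ = 73.23°  ·
  (2,3): δ = 59.72°  ·
  (2,4): δ = 13.17°  ✓
  (3,4): δ = 107.10°  ·
antipodal pairs: 2

count = 2; pairs: (1,3), (2,4)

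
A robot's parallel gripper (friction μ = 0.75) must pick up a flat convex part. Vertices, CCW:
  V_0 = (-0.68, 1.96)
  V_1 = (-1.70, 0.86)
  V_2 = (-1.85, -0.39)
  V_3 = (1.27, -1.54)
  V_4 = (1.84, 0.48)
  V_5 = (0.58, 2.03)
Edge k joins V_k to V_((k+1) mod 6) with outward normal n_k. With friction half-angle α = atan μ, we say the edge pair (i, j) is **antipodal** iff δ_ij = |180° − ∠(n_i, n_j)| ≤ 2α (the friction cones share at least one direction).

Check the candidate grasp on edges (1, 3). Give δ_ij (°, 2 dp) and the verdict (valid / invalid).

α = atan 0.75 = 36.87°;  2α = 73.74°
edge 1: e_1 = (-0.15, -1.25);  n_1 = (-0.9929, +0.1191)
edge 3: e_3 = (+0.57, +2.02);  n_3 = (+0.9624, -0.2716)
∠(n_1, n_3) = 171.08°
δ = |180° − 171.08°| = 8.92°
8.92° ≤ 2α = 73.74°  →  valid

δ = 8.92°, valid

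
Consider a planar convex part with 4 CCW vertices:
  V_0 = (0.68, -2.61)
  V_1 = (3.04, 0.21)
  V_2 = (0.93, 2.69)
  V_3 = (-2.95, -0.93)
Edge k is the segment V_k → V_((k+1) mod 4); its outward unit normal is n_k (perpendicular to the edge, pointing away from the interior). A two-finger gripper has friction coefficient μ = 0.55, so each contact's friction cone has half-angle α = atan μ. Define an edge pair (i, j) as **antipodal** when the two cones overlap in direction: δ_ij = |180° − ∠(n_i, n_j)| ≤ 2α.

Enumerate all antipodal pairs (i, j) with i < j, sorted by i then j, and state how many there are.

count = 2; pairs: (0,2), (1,3)

α = atan 0.55 = 28.81°;  2α = 57.62°
n_0 = (+0.7669, -0.6418)
n_1 = (+0.7616, +0.6480)
n_2 = (-0.6822, +0.7312)
n_3 = (-0.4200, -0.9075)
  (0,1): δ = 99.68°  ·
  (0,2): δ = 7.06°  ✓
  (0,3): δ = 105.09°  ·
  (1,2): δ = 87.38°  ·
  (1,3): δ = 24.77°  ✓
  (2,3): δ = 67.85°  ·
antipodal pairs: 2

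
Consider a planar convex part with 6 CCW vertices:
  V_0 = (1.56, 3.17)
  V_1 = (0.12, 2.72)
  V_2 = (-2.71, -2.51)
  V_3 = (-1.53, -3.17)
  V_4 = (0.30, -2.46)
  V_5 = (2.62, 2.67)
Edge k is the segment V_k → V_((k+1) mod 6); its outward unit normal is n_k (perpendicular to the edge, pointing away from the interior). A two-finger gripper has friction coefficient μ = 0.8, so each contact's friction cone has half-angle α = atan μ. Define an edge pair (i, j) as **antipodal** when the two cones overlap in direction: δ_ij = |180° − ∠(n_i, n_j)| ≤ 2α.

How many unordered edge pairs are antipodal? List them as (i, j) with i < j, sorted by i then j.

α = atan 0.8 = 38.66°;  2α = 77.32°
n_0 = (-0.2983, +0.9545)
n_1 = (-0.8795, +0.4759)
n_2 = (-0.4882, -0.8728)
n_3 = (+0.3617, -0.9323)
n_4 = (+0.9112, -0.4121)
n_5 = (+0.4266, +0.9044)
  (0,1): δ = 135.77°  ·
  (0,2): δ = 46.57°  ✓
  (0,3): δ = 3.85°  ✓
  (0,4): δ = 48.31°  ✓
  (0,5): δ = 137.39°  ·
  (1,2): δ = 90.80°  ·
  (1,3): δ = 40.38°  ✓
  (1,4): δ = 4.08°  ✓
  (1,5): δ = 93.17°  ·
  (2,3): δ = 129.58°  ·
  (2,4): δ = 85.12°  ·
  (2,5): δ = 3.97°  ✓
  (3,4): δ = 135.54°  ·
  (3,5): δ = 46.46°  ✓
  (4,5): δ = 90.92°  ·
antipodal pairs: 7

count = 7; pairs: (0,2), (0,3), (0,4), (1,3), (1,4), (2,5), (3,5)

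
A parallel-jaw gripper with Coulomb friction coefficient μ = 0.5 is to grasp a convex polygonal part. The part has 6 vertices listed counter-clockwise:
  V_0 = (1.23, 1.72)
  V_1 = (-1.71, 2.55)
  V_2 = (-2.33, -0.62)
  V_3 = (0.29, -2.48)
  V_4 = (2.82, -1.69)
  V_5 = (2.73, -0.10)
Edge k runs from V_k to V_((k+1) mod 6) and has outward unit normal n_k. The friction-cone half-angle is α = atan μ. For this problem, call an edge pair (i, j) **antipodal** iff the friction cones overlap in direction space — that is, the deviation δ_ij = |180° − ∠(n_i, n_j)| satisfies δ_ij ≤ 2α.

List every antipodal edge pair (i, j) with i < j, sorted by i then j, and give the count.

α = atan 0.5 = 26.57°;  2α = 53.13°
n_0 = (+0.2717, +0.9624)
n_1 = (-0.9814, +0.1919)
n_2 = (-0.5789, -0.8154)
n_3 = (+0.2981, -0.9545)
n_4 = (+0.9984, +0.0565)
n_5 = (+0.7717, +0.6360)
  (0,1): δ = 85.30°  ·
  (0,2): δ = 19.61°  ✓
  (0,3): δ = 33.11°  ✓
  (0,4): δ = 109.00°  ·
  (0,5): δ = 145.26°  ·
  (1,2): δ = 114.31°  ·
  (1,3): δ = 61.59°  ·
  (1,4): δ = 14.31°  ✓
  (1,5): δ = 50.56°  ✓
  (2,3): δ = 127.29°  ·
  (2,4): δ = 51.39°  ✓
  (2,5): δ = 15.13°  ✓
  (3,4): δ = 104.10°  ·
  (3,5): δ = 67.85°  ·
  (4,5): δ = 143.75°  ·
antipodal pairs: 6

count = 6; pairs: (0,2), (0,3), (1,4), (1,5), (2,4), (2,5)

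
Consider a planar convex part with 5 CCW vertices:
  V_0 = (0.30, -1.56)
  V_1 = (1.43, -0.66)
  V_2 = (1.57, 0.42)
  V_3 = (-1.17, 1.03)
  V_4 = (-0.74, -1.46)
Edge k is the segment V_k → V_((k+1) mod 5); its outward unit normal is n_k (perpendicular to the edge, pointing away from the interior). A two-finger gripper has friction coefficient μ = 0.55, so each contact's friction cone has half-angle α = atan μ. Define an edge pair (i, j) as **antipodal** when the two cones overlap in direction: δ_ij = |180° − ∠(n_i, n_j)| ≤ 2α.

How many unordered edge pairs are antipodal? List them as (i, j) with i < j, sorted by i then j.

count = 3; pairs: (0,2), (1,3), (2,4)

α = atan 0.55 = 28.81°;  2α = 57.62°
n_0 = (+0.6230, -0.7822)
n_1 = (+0.9917, -0.1286)
n_2 = (+0.2173, +0.9761)
n_3 = (-0.9854, -0.1702)
n_4 = (-0.0957, -0.9954)
  (0,1): δ = 135.92°  ·
  (0,2): δ = 51.09°  ✓
  (0,3): δ = 61.26°  ·
  (0,4): δ = 135.97°  ·
  (1,2): δ = 95.16°  ·
  (1,3): δ = 17.18°  ✓
  (1,4): δ = 91.89°  ·
  (2,3): δ = 67.65°  ·
  (2,4): δ = 7.06°  ✓
  (3,4): δ = 105.29°  ·
antipodal pairs: 3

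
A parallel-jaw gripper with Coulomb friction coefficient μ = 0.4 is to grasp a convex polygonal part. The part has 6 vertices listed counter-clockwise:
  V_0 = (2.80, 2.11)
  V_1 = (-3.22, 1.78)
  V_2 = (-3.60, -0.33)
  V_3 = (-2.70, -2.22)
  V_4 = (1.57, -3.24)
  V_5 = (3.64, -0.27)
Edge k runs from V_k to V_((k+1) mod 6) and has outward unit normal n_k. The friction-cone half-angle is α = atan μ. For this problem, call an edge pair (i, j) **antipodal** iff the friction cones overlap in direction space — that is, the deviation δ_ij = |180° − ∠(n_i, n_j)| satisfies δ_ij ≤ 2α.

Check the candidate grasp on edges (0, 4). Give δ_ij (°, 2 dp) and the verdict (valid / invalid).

α = atan 0.4 = 21.80°;  2α = 43.60°
edge 0: e_0 = (-6.02, -0.33);  n_0 = (-0.0547, +0.9985)
edge 4: e_4 = (+2.07, +2.97);  n_4 = (+0.8204, -0.5718)
∠(n_0, n_4) = 128.01°
δ = |180° − 128.01°| = 51.99°
51.99° > 2α = 43.60°  →  invalid

δ = 51.99°, invalid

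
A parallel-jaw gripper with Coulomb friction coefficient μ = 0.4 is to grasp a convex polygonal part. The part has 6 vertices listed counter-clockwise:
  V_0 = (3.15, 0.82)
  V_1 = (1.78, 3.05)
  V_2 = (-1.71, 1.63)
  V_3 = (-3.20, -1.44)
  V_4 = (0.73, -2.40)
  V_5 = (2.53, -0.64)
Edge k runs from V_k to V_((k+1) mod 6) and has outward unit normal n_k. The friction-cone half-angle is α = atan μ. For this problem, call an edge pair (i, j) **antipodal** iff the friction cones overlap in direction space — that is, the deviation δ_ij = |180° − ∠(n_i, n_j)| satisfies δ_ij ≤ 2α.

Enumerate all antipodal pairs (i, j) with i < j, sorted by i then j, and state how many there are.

count = 4; pairs: (1,3), (1,4), (2,4), (2,5)

α = atan 0.4 = 21.80°;  2α = 43.60°
n_0 = (+0.8521, +0.5235)
n_1 = (-0.3769, +0.9263)
n_2 = (-0.8996, +0.4366)
n_3 = (-0.2373, -0.9714)
n_4 = (+0.6991, -0.7150)
n_5 = (+0.9204, -0.3909)
  (0,1): δ = 99.42°  ·
  (0,2): δ = 57.45°  ·
  (0,3): δ = 44.71°  ·
  (0,4): δ = 102.79°  ·
  (0,5): δ = 125.43°  ·
  (1,2): δ = 138.03°  ·
  (1,3): δ = 35.87°  ✓
  (1,4): δ = 22.22°  ✓
  (1,5): δ = 44.85°  ·
  (2,3): δ = 77.84°  ·
  (2,4): δ = 19.75°  ✓
  (2,5): δ = 2.88°  ✓
  (3,4): δ = 121.92°  ·
  (3,5): δ = 99.28°  ·
  (4,5): δ = 157.37°  ·
antipodal pairs: 4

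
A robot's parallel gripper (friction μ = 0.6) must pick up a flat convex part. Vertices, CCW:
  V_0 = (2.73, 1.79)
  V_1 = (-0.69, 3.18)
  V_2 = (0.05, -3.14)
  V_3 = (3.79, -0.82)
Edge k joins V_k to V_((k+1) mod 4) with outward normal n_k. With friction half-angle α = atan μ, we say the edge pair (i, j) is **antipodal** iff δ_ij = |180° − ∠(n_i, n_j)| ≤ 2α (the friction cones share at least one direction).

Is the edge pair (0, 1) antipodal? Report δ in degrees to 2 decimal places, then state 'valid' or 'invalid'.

δ = 61.20°, valid

α = atan 0.6 = 30.96°;  2α = 61.93°
edge 0: e_0 = (-3.42, +1.39);  n_0 = (+0.3765, +0.9264)
edge 1: e_1 = (+0.74, -6.32);  n_1 = (-0.9932, -0.1163)
∠(n_0, n_1) = 118.80°
δ = |180° − 118.80°| = 61.20°
61.20° ≤ 2α = 61.93°  →  valid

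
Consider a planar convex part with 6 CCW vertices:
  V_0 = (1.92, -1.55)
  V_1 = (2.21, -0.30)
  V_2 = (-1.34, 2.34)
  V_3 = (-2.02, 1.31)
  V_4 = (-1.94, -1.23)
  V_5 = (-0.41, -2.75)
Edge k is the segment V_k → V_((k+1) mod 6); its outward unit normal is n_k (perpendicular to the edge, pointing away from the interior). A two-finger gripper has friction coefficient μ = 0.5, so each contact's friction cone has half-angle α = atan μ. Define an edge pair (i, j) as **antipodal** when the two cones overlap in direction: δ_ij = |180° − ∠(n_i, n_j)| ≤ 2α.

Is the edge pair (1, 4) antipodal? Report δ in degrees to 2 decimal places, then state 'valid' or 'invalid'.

α = atan 0.5 = 26.57°;  2α = 53.13°
edge 1: e_1 = (-3.55, +2.64);  n_1 = (+0.5967, +0.8024)
edge 4: e_4 = (+1.53, -1.52);  n_4 = (-0.7048, -0.7094)
∠(n_1, n_4) = 171.82°
δ = |180° − 171.82°| = 8.18°
8.18° ≤ 2α = 53.13°  →  valid

δ = 8.18°, valid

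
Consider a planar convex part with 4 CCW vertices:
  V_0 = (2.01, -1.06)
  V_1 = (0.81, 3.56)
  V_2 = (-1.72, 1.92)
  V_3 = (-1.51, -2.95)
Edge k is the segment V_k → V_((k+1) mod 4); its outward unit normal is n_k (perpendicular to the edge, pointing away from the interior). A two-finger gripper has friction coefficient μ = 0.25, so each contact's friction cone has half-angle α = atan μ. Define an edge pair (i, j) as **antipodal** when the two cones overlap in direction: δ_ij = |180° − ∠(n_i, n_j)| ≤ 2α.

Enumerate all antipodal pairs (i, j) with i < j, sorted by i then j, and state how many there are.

count = 2; pairs: (0,2), (1,3)

α = atan 0.25 = 14.04°;  2α = 28.07°
n_0 = (+0.9679, +0.2514)
n_1 = (-0.5439, +0.8391)
n_2 = (-0.9991, -0.0431)
n_3 = (+0.4731, -0.8810)
  (0,1): δ = 71.61°  ·
  (0,2): δ = 12.09°  ✓
  (0,3): δ = 103.67°  ·
  (1,2): δ = 120.48°  ·
  (1,3): δ = 4.72°  ✓
  (2,3): δ = 64.24°  ·
antipodal pairs: 2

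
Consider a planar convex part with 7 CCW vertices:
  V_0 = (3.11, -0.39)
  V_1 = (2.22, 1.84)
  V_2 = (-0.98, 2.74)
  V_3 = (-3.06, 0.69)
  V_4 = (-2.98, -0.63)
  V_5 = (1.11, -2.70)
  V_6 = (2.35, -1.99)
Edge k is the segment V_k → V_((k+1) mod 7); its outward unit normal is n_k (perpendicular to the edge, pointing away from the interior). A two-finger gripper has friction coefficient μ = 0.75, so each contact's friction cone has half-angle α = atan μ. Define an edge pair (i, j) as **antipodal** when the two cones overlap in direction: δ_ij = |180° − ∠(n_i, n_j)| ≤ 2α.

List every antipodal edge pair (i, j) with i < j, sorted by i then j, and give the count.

count = 11; pairs: (0,2), (0,3), (0,4), (1,3), (1,4), (1,5), (2,4), (2,5), (2,6), (3,5), (3,6)

α = atan 0.75 = 36.87°;  2α = 73.74°
n_0 = (+0.9288, +0.3707)
n_1 = (+0.2707, +0.9627)
n_2 = (-0.7020, +0.7122)
n_3 = (-0.9982, -0.0605)
n_4 = (-0.4516, -0.8922)
n_5 = (+0.4969, -0.8678)
n_6 = (+0.9033, -0.4291)
  (0,1): δ = 127.47°  ·
  (0,2): δ = 67.17°  ✓
  (0,3): δ = 18.29°  ✓
  (0,4): δ = 41.40°  ✓
  (0,5): δ = 98.04°  ·
  (0,6): δ = 132.84°  ·
  (1,2): δ = 119.71°  ·
  (1,3): δ = 70.82°  ✓
  (1,4): δ = 11.14°  ✓
  (1,5): δ = 45.50°  ✓
  (1,6): δ = 80.30°  ·
  (2,3): δ = 131.12°  ·
  (2,4): δ = 71.43°  ✓
  (2,5): δ = 14.79°  ✓
  (2,6): δ = 20.01°  ✓
  (3,4): δ = 120.31°  ·
  (3,5): δ = 63.67°  ✓
  (3,6): δ = 28.88°  ✓
  (4,5): δ = 123.36°  ·
  (4,6): δ = 88.56°  ·
  (5,6): δ = 145.20°  ·
antipodal pairs: 11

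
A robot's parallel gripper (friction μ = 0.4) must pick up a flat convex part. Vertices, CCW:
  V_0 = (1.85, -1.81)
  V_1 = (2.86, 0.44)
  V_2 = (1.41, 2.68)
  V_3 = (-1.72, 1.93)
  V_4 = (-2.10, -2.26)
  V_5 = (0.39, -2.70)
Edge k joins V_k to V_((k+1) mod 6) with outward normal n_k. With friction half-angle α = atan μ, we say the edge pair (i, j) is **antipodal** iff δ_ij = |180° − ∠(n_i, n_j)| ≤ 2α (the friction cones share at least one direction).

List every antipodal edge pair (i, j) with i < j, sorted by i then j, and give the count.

α = atan 0.4 = 21.80°;  2α = 43.60°
n_0 = (+0.9123, -0.4095)
n_1 = (+0.8395, +0.5434)
n_2 = (-0.2330, +0.9725)
n_3 = (-0.9959, +0.0903)
n_4 = (-0.1740, -0.9847)
n_5 = (+0.5205, -0.8539)
  (0,1): δ = 122.91°  ·
  (0,2): δ = 52.35°  ·
  (0,3): δ = 18.99°  ✓
  (0,4): δ = 104.15°  ·
  (0,5): δ = 145.54°  ·
  (1,2): δ = 109.44°  ·
  (1,3): δ = 38.10°  ✓
  (1,4): δ = 47.06°  ·
  (1,5): δ = 88.45°  ·
  (2,3): δ = 108.66°  ·
  (2,4): δ = 23.50°  ✓
  (2,5): δ = 17.89°  ✓
  (3,4): δ = 94.84°  ·
  (3,5): δ = 53.45°  ·
  (4,5): δ = 138.61°  ·
antipodal pairs: 4

count = 4; pairs: (0,3), (1,3), (2,4), (2,5)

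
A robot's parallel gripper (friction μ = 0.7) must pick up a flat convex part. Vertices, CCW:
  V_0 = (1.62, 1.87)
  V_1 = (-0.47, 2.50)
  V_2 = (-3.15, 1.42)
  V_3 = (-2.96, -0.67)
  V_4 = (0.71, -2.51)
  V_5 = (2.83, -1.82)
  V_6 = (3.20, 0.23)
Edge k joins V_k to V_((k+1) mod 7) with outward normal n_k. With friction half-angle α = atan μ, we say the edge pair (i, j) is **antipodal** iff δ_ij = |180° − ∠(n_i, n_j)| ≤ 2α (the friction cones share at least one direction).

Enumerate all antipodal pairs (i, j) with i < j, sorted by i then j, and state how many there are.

α = atan 0.7 = 34.99°;  2α = 69.98°
n_0 = (+0.2886, +0.9574)
n_1 = (-0.3738, +0.9275)
n_2 = (-0.9959, -0.0905)
n_3 = (-0.4482, -0.8939)
n_4 = (+0.3095, -0.9509)
n_5 = (+0.9841, -0.1776)
n_6 = (+0.7202, +0.6938)
  (0,1): δ = 141.28°  ·
  (0,2): δ = 68.03°  ✓
  (0,3): δ = 9.85°  ✓
  (0,4): δ = 34.80°  ✓
  (0,5): δ = 96.54°  ·
  (0,6): δ = 150.71°  ·
  (1,2): δ = 106.75°  ·
  (1,3): δ = 48.58°  ✓
  (1,4): δ = 3.92°  ✓
  (1,5): δ = 57.82°  ✓
  (1,6): δ = 111.98°  ·
  (2,3): δ = 121.82°  ·
  (2,4): δ = 77.17°  ·
  (2,5): δ = 15.43°  ✓
  (2,6): δ = 38.74°  ✓
  (3,4): δ = 135.34°  ·
  (3,5): δ = 73.60°  ·
  (3,6): δ = 19.44°  ✓
  (4,5): δ = 118.26°  ·
  (4,6): δ = 64.10°  ✓
  (5,6): δ = 125.84°  ·
antipodal pairs: 10

count = 10; pairs: (0,2), (0,3), (0,4), (1,3), (1,4), (1,5), (2,5), (2,6), (3,6), (4,6)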